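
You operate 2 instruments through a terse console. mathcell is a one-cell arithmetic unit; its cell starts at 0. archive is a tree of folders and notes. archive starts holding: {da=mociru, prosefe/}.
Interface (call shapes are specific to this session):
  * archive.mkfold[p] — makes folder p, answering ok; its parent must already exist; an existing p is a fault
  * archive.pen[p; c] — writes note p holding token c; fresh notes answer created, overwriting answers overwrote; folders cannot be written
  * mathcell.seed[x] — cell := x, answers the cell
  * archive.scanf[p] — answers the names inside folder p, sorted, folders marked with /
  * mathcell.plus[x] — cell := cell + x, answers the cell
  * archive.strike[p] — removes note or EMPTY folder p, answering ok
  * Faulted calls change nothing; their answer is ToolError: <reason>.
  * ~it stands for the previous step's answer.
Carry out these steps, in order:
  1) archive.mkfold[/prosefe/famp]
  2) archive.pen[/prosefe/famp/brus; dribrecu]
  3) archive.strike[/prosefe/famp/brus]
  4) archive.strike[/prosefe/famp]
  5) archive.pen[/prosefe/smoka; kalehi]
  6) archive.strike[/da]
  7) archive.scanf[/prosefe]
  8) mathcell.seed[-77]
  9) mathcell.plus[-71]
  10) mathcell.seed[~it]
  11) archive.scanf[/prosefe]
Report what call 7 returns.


Answer: [smoka]

Derivation:
Act: mkfold[p=/prosefe/famp]
Obs: ok
Act: pen[p=/prosefe/famp/brus; c=dribrecu]
Obs: created
Act: strike[p=/prosefe/famp/brus]
Obs: ok
Act: strike[p=/prosefe/famp]
Obs: ok
Act: pen[p=/prosefe/smoka; c=kalehi]
Obs: created
Act: strike[p=/da]
Obs: ok
Act: scanf[p=/prosefe]
Obs: [smoka]
Act: seed[x=-77]
Obs: -77
Act: plus[x=-71]
Obs: -148
Act: seed[x=~it]
Obs: -148
Act: scanf[p=/prosefe]
Obs: [smoka]


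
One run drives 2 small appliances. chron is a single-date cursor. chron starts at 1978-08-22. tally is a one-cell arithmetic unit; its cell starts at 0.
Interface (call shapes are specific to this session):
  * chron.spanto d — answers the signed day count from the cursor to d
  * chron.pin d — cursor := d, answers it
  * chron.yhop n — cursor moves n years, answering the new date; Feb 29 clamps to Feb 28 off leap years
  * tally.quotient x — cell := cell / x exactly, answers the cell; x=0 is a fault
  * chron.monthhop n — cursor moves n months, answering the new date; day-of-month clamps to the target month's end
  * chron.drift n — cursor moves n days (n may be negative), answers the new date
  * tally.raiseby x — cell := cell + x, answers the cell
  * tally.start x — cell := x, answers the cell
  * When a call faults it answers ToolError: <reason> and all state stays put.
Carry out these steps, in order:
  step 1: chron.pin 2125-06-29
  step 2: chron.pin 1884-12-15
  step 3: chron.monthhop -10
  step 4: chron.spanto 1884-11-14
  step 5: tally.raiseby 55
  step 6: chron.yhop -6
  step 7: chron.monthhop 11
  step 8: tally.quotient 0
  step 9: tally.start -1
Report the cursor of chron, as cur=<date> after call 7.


Answer: cur=1879-01-15

Derivation:
% 1. chron.pin(d='2125-06-29') ~> 2125-06-29
% 2. chron.pin(d='1884-12-15') ~> 1884-12-15
% 3. chron.monthhop(n='-10') ~> 1884-02-15
% 4. chron.spanto(d='1884-11-14') ~> 273
% 5. tally.raiseby(x='55') ~> 55
% 6. chron.yhop(n='-6') ~> 1878-02-15
% 7. chron.monthhop(n='11') ~> 1879-01-15
% 8. tally.quotient(x='0') ~> ToolError: division by zero
% 9. tally.start(x='-1') ~> -1


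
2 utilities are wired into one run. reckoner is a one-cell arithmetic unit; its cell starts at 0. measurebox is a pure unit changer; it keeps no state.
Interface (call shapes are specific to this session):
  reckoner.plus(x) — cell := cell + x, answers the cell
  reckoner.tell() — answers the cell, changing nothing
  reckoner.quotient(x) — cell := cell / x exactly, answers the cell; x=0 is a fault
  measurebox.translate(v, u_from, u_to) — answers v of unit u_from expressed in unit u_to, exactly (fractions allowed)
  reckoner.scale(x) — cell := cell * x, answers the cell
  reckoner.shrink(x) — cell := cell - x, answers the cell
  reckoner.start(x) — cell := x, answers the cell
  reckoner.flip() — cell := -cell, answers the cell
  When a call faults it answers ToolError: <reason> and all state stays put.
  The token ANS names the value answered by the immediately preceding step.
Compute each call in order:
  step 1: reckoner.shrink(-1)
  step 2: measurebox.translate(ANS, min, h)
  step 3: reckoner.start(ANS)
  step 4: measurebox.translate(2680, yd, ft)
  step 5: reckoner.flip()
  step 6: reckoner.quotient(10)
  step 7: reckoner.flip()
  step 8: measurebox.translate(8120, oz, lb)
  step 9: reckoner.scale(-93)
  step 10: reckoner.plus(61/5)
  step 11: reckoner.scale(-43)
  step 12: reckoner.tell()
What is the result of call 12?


Answer: -103587/200

Derivation:
Next I call reckoner.shrink passing x='-1', yielding 1.
I try measurebox.translate passing v='ANS', u_from='min', u_to='h': 1/60.
Invoking reckoner.start passing x='ANS', and see 1/60.
Using measurebox.translate passing v='2680', u_from='yd', u_to='ft': 8040.
Then reckoner.flip, and observe -1/60.
Now I run reckoner.quotient passing x='10', and get -1/600.
I try reckoner.flip(), → 1/600.
I invoke measurebox.translate passing v='8120', u_from='oz', u_to='lb', → 1015/2.
I try reckoner.scale passing x='-93', giving -31/200.
I run reckoner.plus passing x='61/5', — result: 2409/200.
I call reckoner.scale passing x='-43', giving -103587/200.
I call reckoner.tell, which returns -103587/200.


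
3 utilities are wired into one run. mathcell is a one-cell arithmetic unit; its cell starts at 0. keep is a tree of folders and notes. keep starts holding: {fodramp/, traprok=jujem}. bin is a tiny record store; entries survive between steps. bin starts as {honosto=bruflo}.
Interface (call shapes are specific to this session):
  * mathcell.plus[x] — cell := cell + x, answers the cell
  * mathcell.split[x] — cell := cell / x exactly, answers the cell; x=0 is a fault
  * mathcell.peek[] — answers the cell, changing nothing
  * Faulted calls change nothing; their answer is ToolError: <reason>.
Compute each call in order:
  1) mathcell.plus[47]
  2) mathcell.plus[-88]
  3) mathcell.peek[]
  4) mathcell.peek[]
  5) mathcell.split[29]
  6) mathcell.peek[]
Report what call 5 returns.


Then mathcell.plus with x: 47, and get 47.
Invoking mathcell.plus with x: -88, and observe -41.
I use mathcell.peek, — result: -41.
Then mathcell.peek(), giving -41.
I run mathcell.split with x: 29, and see -41/29.
Using mathcell.peek(), yielding -41/29.

Answer: -41/29


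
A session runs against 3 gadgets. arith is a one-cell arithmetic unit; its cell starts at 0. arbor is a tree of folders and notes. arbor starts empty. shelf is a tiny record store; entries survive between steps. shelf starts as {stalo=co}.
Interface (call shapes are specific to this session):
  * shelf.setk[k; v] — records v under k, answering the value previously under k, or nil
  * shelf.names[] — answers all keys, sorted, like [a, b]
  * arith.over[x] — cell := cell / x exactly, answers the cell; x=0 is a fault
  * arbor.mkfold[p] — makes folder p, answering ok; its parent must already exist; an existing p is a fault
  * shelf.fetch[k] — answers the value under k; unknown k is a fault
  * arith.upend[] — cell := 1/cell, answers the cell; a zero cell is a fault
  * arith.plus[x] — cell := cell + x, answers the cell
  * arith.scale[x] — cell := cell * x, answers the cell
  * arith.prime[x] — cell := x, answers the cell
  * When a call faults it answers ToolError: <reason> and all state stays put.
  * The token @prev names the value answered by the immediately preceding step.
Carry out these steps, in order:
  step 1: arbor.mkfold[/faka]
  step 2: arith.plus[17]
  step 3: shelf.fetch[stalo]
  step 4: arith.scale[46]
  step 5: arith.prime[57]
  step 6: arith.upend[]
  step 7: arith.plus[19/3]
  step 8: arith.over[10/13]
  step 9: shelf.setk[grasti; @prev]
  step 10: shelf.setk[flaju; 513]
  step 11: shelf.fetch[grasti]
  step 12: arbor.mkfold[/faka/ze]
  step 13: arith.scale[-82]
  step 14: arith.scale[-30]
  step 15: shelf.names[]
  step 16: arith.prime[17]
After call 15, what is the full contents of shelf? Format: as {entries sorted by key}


Answer: {flaju=513, grasti=2353/285, stalo=co}

Derivation:
I try mkfold passing p: /faka, and see ok.
I run plus passing x: 17, giving 17.
Next I call fetch passing k: stalo, and observe co.
Now I run scale passing x: 46, giving 782.
I invoke prime passing x: 57, and see 57.
Now I run upend, and see 1/57.
Using plus passing x: 19/3, and observe 362/57.
Then over passing x: 10/13, yielding 2353/285.
Using setk passing k: grasti, v: @prev, → nil.
Invoking setk passing k: flaju, v: 513, and observe nil.
Now I run fetch passing k: grasti, and observe 2353/285.
I try mkfold passing p: /faka/ze, which returns ok.
Then scale passing x: -82, and see -192946/285.
Then scale passing x: -30, yielding 385892/19.
I call names, and get [flaju, grasti, stalo].
Next I call prime passing x: 17, yielding 17.


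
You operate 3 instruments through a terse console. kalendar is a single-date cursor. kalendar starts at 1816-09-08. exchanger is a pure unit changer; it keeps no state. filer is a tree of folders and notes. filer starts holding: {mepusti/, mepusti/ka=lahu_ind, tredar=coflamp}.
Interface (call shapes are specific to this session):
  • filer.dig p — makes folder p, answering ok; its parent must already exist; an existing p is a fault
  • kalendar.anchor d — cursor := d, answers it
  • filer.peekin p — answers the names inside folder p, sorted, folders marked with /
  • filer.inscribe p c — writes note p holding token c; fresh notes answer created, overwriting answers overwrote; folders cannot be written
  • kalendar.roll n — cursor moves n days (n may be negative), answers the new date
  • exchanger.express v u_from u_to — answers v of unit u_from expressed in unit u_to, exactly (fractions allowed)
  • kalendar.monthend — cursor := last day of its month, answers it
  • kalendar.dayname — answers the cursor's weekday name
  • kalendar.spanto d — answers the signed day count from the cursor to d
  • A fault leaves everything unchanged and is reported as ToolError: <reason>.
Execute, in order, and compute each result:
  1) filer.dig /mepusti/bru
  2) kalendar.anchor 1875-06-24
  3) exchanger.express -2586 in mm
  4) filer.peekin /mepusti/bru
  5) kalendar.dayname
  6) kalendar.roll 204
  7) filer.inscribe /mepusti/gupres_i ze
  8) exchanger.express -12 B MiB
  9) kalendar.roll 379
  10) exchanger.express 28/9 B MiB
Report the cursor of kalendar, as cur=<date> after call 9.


Answer: cur=1877-01-27

Derivation:
>> filer.dig(p: /mepusti/bru)
<< ok
>> kalendar.anchor(d: 1875-06-24)
<< 1875-06-24
>> exchanger.express(v: -2586, u_from: in, u_to: mm)
<< -328422/5
>> filer.peekin(p: /mepusti/bru)
<< []
>> kalendar.dayname()
<< Thursday
>> kalendar.roll(n: 204)
<< 1876-01-14
>> filer.inscribe(p: /mepusti/gupres_i, c: ze)
<< created
>> exchanger.express(v: -12, u_from: B, u_to: MiB)
<< -3/262144
>> kalendar.roll(n: 379)
<< 1877-01-27
>> exchanger.express(v: 28/9, u_from: B, u_to: MiB)
<< 7/2359296


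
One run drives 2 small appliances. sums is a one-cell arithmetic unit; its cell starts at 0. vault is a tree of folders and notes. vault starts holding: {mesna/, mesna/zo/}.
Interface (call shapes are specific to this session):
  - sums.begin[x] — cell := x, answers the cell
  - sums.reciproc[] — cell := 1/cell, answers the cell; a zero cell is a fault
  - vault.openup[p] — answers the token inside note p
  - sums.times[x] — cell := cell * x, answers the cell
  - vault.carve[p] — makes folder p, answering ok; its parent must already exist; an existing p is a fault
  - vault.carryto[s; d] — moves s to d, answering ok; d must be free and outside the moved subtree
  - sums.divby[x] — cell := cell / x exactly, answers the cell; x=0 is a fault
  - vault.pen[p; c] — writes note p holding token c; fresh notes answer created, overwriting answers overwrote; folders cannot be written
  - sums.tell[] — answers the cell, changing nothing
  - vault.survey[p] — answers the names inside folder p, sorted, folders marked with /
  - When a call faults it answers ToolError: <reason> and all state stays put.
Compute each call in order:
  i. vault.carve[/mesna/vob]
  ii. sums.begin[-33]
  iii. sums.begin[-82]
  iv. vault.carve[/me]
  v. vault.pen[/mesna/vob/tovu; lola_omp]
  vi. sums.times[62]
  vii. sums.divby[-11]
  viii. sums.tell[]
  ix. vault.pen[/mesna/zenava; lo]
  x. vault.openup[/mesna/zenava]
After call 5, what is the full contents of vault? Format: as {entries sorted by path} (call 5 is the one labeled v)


==> carve(p='/mesna/vob')
<== ok
==> begin(x='-33')
<== -33
==> begin(x='-82')
<== -82
==> carve(p='/me')
<== ok
==> pen(p='/mesna/vob/tovu', c='lola_omp')
<== created
==> times(x='62')
<== -5084
==> divby(x='-11')
<== 5084/11
==> tell()
<== 5084/11
==> pen(p='/mesna/zenava', c='lo')
<== created
==> openup(p='/mesna/zenava')
<== lo

Answer: {me/, mesna/, mesna/vob/, mesna/vob/tovu=lola_omp, mesna/zo/}


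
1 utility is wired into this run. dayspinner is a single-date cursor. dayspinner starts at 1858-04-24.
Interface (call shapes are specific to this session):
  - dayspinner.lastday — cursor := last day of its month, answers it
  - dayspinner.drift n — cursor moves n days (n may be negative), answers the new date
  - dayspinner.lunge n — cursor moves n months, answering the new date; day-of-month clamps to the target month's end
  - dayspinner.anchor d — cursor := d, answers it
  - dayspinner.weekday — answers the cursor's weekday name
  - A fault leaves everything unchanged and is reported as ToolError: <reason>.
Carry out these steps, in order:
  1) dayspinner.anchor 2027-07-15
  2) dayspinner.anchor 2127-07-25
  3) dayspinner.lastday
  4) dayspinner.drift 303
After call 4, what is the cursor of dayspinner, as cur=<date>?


Answer: cur=2128-05-29

Derivation:
~$ anchor 2027-07-15
= 2027-07-15
~$ anchor 2127-07-25
= 2127-07-25
~$ lastday
= 2127-07-31
~$ drift 303
= 2128-05-29


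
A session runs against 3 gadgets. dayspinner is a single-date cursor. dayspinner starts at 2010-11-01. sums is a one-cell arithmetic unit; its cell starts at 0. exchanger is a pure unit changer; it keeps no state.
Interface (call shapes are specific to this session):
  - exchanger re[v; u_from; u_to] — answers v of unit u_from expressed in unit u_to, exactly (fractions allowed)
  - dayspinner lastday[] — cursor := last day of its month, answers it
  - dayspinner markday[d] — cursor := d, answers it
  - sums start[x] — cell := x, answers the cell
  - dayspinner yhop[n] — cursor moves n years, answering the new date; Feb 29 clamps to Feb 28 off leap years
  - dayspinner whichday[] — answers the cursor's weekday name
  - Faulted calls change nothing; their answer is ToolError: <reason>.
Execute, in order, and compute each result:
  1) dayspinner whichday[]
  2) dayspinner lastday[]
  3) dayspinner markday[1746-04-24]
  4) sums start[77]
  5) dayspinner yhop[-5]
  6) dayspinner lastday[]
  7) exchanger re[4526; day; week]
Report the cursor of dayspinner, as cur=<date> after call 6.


$ dayspinner whichday
[out] Monday
$ dayspinner lastday
[out] 2010-11-30
$ dayspinner markday d→1746-04-24
[out] 1746-04-24
$ sums start x→77
[out] 77
$ dayspinner yhop n→-5
[out] 1741-04-24
$ dayspinner lastday
[out] 1741-04-30
$ exchanger re v→4526 u_from→day u_to→week
[out] 4526/7

Answer: cur=1741-04-30


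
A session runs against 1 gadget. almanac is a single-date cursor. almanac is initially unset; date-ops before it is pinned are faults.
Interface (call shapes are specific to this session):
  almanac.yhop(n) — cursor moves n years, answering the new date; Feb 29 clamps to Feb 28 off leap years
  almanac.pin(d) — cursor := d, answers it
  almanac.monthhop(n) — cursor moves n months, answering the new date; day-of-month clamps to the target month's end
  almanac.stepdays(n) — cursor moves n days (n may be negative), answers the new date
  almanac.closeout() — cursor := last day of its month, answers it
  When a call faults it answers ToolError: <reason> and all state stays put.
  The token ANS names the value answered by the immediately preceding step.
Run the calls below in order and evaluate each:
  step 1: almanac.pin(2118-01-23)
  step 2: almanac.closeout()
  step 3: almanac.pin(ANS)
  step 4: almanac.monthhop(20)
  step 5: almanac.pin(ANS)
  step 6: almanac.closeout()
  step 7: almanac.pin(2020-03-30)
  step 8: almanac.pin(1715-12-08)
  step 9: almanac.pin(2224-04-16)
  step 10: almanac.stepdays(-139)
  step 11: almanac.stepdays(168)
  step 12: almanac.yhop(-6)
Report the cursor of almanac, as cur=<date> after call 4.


-> pin(d=2118-01-23)
<- 2118-01-23
-> closeout()
<- 2118-01-31
-> pin(d=ANS)
<- 2118-01-31
-> monthhop(n=20)
<- 2119-09-30
-> pin(d=ANS)
<- 2119-09-30
-> closeout()
<- 2119-09-30
-> pin(d=2020-03-30)
<- 2020-03-30
-> pin(d=1715-12-08)
<- 1715-12-08
-> pin(d=2224-04-16)
<- 2224-04-16
-> stepdays(n=-139)
<- 2223-11-29
-> stepdays(n=168)
<- 2224-05-15
-> yhop(n=-6)
<- 2218-05-15

Answer: cur=2119-09-30


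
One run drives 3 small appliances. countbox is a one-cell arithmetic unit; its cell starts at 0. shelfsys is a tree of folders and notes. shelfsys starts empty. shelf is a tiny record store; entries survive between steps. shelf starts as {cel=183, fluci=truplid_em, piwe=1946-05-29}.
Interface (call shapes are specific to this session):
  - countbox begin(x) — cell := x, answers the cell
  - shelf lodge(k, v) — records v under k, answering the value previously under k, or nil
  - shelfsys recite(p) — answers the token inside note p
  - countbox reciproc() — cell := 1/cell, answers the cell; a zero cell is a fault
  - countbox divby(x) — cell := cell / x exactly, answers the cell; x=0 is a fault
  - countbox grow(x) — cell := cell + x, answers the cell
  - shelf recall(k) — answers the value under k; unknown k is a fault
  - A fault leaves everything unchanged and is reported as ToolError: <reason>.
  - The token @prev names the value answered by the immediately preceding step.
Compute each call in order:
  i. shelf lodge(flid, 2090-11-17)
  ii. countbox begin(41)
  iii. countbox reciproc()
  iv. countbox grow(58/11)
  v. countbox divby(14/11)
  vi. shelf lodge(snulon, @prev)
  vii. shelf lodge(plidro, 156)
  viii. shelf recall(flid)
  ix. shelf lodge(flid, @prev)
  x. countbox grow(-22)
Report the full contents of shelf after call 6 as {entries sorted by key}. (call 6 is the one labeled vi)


Answer: {cel=183, flid=2090-11-17, fluci=truplid_em, piwe=1946-05-29, snulon=2389/574}

Derivation:
Now I run shelf lodge(k=flid, v=2090-11-17), — result: nil.
Invoking countbox begin(x=41): 41.
I run countbox reciproc(), — result: 1/41.
I run countbox grow(x=58/11), which returns 2389/451.
I run countbox divby(x=14/11), — result: 2389/574.
Using shelf lodge(k=snulon, v=@prev), → nil.
Then shelf lodge(k=plidro, v=156), and observe nil.
Then shelf recall(k=flid), and observe 2090-11-17.
Calling shelf lodge(k=flid, v=@prev), — result: 2090-11-17.
Then countbox grow(x=-22), yielding -10239/574.


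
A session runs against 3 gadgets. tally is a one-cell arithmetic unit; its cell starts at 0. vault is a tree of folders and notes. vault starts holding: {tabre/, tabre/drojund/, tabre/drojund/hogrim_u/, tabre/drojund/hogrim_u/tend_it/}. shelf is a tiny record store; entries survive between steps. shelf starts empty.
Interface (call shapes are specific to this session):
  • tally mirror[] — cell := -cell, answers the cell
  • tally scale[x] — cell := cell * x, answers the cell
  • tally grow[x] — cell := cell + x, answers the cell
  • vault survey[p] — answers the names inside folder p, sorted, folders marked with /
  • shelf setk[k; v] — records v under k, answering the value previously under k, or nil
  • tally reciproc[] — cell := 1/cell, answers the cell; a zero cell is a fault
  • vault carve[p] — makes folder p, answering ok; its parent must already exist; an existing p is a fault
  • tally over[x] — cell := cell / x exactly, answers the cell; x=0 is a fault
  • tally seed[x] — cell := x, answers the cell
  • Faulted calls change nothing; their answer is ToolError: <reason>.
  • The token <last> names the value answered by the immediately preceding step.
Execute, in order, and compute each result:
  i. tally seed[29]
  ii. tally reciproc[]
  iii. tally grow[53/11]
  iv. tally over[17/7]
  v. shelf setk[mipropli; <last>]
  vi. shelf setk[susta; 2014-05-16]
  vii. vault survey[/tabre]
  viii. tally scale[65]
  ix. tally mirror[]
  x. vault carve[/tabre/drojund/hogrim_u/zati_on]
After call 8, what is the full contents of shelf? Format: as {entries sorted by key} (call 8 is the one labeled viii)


Answer: {mipropli=10836/5423, susta=2014-05-16}

Derivation:
Act: tally seed[x=29]
Obs: 29
Act: tally reciproc[]
Obs: 1/29
Act: tally grow[x=53/11]
Obs: 1548/319
Act: tally over[x=17/7]
Obs: 10836/5423
Act: shelf setk[k=mipropli; v=<last>]
Obs: nil
Act: shelf setk[k=susta; v=2014-05-16]
Obs: nil
Act: vault survey[p=/tabre]
Obs: [drojund/]
Act: tally scale[x=65]
Obs: 704340/5423
Act: tally mirror[]
Obs: -704340/5423
Act: vault carve[p=/tabre/drojund/hogrim_u/zati_on]
Obs: ok


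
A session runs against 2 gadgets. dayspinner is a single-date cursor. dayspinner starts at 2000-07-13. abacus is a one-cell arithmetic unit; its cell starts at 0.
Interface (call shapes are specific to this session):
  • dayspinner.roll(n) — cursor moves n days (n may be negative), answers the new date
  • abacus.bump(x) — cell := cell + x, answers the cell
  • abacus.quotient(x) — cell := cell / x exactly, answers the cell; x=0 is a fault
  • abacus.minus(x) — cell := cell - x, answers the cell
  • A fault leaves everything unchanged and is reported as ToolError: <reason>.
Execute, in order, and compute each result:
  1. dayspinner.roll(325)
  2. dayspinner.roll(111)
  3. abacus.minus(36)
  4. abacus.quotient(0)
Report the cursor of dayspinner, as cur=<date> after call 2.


! 1. dayspinner.roll(n='325') == 2001-06-03
! 2. dayspinner.roll(n='111') == 2001-09-22
! 3. abacus.minus(x='36') == -36
! 4. abacus.quotient(x='0') == ToolError: division by zero

Answer: cur=2001-09-22


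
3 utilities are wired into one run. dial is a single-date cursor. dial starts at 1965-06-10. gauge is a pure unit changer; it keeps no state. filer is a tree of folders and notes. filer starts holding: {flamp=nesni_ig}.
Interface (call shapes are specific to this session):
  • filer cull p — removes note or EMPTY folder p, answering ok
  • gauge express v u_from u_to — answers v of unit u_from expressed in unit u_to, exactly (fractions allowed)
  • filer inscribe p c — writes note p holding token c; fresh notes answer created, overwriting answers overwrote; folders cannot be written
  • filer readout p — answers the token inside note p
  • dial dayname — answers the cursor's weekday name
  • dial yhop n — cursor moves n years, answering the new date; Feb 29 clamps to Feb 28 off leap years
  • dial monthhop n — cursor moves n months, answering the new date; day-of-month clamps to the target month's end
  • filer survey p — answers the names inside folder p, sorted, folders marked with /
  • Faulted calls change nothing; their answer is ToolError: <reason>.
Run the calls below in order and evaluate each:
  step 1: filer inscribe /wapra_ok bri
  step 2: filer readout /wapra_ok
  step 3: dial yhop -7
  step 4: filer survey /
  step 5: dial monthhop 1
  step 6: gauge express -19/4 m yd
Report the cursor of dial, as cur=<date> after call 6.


Answer: cur=1958-07-10

Derivation:
-- filer inscribe(p='/wapra_ok', c='bri') ~> created
-- filer readout(p='/wapra_ok') ~> bri
-- dial yhop(n='-7') ~> 1958-06-10
-- filer survey(p='/') ~> [flamp, wapra_ok]
-- dial monthhop(n='1') ~> 1958-07-10
-- gauge express(v='-19/4', u_from='m', u_to='yd') ~> -11875/2286


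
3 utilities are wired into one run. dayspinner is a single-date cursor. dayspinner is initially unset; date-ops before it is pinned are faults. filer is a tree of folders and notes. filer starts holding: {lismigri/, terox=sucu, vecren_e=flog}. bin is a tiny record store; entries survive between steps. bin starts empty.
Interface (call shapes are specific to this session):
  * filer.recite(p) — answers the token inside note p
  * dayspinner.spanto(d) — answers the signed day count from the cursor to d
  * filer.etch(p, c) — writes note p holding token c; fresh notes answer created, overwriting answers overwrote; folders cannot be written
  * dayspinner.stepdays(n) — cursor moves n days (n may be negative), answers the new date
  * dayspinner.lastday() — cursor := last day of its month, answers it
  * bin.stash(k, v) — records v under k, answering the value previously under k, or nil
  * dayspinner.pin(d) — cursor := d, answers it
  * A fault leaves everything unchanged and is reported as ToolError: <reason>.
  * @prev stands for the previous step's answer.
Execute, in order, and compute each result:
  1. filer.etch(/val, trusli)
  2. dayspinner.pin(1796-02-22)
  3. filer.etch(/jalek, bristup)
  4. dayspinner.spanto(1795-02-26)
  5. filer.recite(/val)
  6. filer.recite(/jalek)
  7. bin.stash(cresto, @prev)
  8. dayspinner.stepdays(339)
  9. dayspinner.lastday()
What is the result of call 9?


Answer: 1797-01-31

Derivation:
Using filer.etch on p→/val, c→trusli, and observe created.
Using dayspinner.pin on d→1796-02-22, yielding 1796-02-22.
Invoking filer.etch on p→/jalek, c→bristup, — result: created.
I use dayspinner.spanto on d→1795-02-26, and get -361.
I try filer.recite on p→/val, and observe trusli.
Next I call filer.recite on p→/jalek, which returns bristup.
Now I run bin.stash on k→cresto, v→@prev, which returns nil.
Now I run dayspinner.stepdays on n→339, and observe 1797-01-26.
I use dayspinner.lastday, yielding 1797-01-31.


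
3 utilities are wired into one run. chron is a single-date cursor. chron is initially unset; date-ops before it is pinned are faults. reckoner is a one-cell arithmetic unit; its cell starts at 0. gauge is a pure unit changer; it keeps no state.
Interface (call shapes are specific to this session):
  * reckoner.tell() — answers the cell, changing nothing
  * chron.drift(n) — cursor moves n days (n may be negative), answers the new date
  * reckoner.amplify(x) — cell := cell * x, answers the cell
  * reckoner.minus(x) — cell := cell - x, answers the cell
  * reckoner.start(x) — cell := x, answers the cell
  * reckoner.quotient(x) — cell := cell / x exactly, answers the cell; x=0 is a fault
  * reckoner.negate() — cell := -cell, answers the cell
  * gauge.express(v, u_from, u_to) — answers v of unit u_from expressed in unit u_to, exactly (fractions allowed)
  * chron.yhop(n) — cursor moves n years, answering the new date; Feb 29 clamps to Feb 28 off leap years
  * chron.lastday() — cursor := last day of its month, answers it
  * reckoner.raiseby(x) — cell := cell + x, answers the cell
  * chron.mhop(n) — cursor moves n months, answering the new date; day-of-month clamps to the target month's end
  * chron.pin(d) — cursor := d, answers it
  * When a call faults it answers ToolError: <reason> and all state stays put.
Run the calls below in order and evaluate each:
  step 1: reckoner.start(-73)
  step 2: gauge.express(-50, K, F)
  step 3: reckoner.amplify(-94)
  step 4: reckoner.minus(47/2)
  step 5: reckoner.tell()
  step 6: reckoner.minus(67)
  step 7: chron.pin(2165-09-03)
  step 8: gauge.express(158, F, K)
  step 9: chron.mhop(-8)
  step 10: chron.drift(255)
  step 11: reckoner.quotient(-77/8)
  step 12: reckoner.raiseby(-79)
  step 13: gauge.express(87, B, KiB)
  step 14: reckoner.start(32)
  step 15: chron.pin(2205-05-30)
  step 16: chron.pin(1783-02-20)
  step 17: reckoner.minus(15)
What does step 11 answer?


Invoking reckoner.start on x→-73, and get -73.
I run gauge.express on v→-50, u_from→K, u_to→F, → -54967/100.
Now I run reckoner.amplify on x→-94, and observe 6862.
I try reckoner.minus on x→47/2, and get 13677/2.
Then reckoner.tell(), and observe 13677/2.
Invoking reckoner.minus on x→67, yielding 13543/2.
I try chron.pin on d→2165-09-03: 2165-09-03.
Calling gauge.express on v→158, u_from→F, u_to→K: 6863/20.
I call chron.mhop on n→-8, which returns 2165-01-03.
Next I call chron.drift on n→255, which returns 2165-09-15.
Next I call reckoner.quotient on x→-77/8, — result: -54172/77.
I use reckoner.raiseby on x→-79, — result: -60255/77.
Then gauge.express on v→87, u_from→B, u_to→KiB, → 87/1024.
I call reckoner.start on x→32, yielding 32.
Using chron.pin on d→2205-05-30, giving 2205-05-30.
Calling chron.pin on d→1783-02-20, yielding 1783-02-20.
I try reckoner.minus on x→15, and get 17.

Answer: -54172/77


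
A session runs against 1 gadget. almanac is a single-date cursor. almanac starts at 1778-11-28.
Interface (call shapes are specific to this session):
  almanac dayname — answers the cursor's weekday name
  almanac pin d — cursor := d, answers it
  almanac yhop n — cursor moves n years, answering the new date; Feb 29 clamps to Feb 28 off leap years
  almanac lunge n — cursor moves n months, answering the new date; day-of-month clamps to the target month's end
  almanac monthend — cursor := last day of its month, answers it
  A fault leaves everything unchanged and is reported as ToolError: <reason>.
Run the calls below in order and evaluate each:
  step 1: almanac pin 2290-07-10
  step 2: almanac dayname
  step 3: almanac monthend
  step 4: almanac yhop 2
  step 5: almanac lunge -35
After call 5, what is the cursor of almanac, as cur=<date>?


> almanac pin d='2290-07-10'
= 2290-07-10
> almanac dayname
= Thursday
> almanac monthend
= 2290-07-31
> almanac yhop n='2'
= 2292-07-31
> almanac lunge n='-35'
= 2289-08-31

Answer: cur=2289-08-31


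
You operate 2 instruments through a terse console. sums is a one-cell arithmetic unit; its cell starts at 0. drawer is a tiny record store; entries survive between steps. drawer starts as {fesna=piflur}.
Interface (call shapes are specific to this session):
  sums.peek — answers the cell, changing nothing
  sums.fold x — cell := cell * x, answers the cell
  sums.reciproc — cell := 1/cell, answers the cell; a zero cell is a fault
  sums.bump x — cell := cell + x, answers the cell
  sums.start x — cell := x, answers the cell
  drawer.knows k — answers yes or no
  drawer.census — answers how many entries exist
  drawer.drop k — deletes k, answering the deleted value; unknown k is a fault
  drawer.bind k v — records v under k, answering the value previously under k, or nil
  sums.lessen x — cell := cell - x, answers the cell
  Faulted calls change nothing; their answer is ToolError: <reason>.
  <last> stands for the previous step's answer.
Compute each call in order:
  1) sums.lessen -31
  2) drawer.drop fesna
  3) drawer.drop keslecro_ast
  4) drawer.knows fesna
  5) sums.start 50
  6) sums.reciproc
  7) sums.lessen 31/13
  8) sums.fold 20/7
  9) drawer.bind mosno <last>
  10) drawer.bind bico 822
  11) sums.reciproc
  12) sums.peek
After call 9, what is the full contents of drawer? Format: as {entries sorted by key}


I run sums.lessen(x=-31), — result: 31.
Invoking drawer.drop(k=fesna), and get piflur.
Then drawer.drop(k=keslecro_ast), and see ToolError: no such key keslecro_ast.
I run drawer.knows(k=fesna), and see no.
Invoking sums.start(x=50), and see 50.
Then sums.reciproc, which returns 1/50.
Now I run sums.lessen(x=31/13), and see -1537/650.
I use sums.fold(x=20/7), — result: -3074/455.
Next I call drawer.bind(k=mosno, v=<last>), — result: nil.
Now I run drawer.bind(k=bico, v=822), and see nil.
I call sums.reciproc(), giving -455/3074.
I use sums.peek, and see -455/3074.

Answer: {mosno=-3074/455}


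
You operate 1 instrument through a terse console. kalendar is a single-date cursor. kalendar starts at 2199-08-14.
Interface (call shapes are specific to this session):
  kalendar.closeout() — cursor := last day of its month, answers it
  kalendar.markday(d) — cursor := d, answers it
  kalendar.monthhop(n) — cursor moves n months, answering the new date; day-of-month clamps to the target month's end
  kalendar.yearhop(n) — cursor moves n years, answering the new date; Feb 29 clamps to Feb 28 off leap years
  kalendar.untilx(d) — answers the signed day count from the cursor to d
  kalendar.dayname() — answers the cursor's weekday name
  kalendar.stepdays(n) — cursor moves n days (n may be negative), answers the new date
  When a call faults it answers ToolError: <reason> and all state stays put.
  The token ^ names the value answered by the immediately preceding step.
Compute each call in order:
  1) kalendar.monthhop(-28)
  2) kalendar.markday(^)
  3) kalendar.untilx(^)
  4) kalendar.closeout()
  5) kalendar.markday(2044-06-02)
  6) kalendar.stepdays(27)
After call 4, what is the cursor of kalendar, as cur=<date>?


# 1. monthhop(-28) -> 2197-04-14
# 2. markday(^) -> 2197-04-14
# 3. untilx(^) -> 0
# 4. closeout() -> 2197-04-30
# 5. markday(2044-06-02) -> 2044-06-02
# 6. stepdays(27) -> 2044-06-29

Answer: cur=2197-04-30


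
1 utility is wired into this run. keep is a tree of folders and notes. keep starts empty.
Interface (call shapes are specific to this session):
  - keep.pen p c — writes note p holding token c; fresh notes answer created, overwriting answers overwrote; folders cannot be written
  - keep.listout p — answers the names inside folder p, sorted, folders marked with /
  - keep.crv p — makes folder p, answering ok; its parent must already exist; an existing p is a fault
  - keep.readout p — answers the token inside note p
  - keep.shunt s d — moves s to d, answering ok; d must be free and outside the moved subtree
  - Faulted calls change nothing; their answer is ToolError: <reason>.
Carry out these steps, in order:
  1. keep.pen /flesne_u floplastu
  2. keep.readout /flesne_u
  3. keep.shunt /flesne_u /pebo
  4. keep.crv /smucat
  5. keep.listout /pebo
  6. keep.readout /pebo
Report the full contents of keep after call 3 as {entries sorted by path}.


Act: keep.pen[p=/flesne_u; c=floplastu]
Obs: created
Act: keep.readout[p=/flesne_u]
Obs: floplastu
Act: keep.shunt[s=/flesne_u; d=/pebo]
Obs: ok
Act: keep.crv[p=/smucat]
Obs: ok
Act: keep.listout[p=/pebo]
Obs: ToolError: not a directory
Act: keep.readout[p=/pebo]
Obs: floplastu

Answer: {pebo=floplastu}


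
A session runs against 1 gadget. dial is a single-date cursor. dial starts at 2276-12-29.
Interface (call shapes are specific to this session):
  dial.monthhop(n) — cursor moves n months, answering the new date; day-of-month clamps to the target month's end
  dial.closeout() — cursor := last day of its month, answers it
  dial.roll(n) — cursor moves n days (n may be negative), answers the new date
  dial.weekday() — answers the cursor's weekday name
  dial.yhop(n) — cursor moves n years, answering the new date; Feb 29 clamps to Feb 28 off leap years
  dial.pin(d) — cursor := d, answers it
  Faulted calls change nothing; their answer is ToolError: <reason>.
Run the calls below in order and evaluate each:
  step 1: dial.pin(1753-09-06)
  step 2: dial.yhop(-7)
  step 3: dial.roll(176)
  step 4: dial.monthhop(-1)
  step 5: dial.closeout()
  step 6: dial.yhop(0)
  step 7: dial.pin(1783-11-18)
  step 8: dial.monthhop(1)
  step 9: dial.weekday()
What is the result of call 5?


Answer: 1747-02-28

Derivation:
>> dial.pin(d=1753-09-06)
<< 1753-09-06
>> dial.yhop(n=-7)
<< 1746-09-06
>> dial.roll(n=176)
<< 1747-03-01
>> dial.monthhop(n=-1)
<< 1747-02-01
>> dial.closeout()
<< 1747-02-28
>> dial.yhop(n=0)
<< 1747-02-28
>> dial.pin(d=1783-11-18)
<< 1783-11-18
>> dial.monthhop(n=1)
<< 1783-12-18
>> dial.weekday()
<< Thursday


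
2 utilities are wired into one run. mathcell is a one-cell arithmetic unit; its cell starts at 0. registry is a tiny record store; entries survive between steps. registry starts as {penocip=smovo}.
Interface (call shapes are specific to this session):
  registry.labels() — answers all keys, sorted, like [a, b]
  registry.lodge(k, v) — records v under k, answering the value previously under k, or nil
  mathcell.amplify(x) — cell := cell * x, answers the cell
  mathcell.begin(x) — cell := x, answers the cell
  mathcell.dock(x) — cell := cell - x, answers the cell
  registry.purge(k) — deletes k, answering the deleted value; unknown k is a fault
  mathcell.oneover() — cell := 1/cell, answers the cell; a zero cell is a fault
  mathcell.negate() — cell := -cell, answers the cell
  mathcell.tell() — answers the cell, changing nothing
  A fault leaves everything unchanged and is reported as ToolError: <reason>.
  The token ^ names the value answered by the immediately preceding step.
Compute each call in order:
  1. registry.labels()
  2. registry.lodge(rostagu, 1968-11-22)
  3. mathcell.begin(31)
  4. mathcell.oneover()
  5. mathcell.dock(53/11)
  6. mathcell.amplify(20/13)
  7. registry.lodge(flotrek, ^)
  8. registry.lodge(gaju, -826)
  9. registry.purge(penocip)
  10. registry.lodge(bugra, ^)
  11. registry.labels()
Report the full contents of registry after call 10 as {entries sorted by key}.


Answer: {bugra=smovo, flotrek=-32640/4433, gaju=-826, rostagu=1968-11-22}

Derivation:
>> registry.labels()
<< [penocip]
>> registry.lodge(k='rostagu', v='1968-11-22')
<< nil
>> mathcell.begin(x='31')
<< 31
>> mathcell.oneover()
<< 1/31
>> mathcell.dock(x='53/11')
<< -1632/341
>> mathcell.amplify(x='20/13')
<< -32640/4433
>> registry.lodge(k='flotrek', v='^')
<< nil
>> registry.lodge(k='gaju', v='-826')
<< nil
>> registry.purge(k='penocip')
<< smovo
>> registry.lodge(k='bugra', v='^')
<< nil
>> registry.labels()
<< [bugra, flotrek, gaju, rostagu]


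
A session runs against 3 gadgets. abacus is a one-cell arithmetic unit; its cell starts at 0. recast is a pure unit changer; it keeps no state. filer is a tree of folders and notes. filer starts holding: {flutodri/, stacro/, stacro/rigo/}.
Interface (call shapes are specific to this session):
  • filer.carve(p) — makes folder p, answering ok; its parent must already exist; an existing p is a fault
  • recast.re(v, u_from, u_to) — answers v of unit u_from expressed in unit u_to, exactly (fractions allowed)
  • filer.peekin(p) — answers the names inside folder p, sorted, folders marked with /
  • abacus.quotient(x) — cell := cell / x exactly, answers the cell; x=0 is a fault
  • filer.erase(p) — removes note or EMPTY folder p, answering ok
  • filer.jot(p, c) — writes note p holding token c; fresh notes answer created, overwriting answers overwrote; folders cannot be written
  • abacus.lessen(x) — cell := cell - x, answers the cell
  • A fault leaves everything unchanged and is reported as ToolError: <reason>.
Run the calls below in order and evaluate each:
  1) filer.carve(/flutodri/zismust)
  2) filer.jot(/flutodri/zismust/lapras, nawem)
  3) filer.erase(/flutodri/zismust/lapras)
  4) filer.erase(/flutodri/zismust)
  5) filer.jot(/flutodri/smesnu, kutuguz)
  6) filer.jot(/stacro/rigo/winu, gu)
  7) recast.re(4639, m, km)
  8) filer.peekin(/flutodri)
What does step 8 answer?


Answer: [smesnu]

Derivation:
·→ filer.carve(p: /flutodri/zismust)
·← ok
·→ filer.jot(p: /flutodri/zismust/lapras, c: nawem)
·← created
·→ filer.erase(p: /flutodri/zismust/lapras)
·← ok
·→ filer.erase(p: /flutodri/zismust)
·← ok
·→ filer.jot(p: /flutodri/smesnu, c: kutuguz)
·← created
·→ filer.jot(p: /stacro/rigo/winu, c: gu)
·← created
·→ recast.re(v: 4639, u_from: m, u_to: km)
·← 4639/1000
·→ filer.peekin(p: /flutodri)
·← [smesnu]


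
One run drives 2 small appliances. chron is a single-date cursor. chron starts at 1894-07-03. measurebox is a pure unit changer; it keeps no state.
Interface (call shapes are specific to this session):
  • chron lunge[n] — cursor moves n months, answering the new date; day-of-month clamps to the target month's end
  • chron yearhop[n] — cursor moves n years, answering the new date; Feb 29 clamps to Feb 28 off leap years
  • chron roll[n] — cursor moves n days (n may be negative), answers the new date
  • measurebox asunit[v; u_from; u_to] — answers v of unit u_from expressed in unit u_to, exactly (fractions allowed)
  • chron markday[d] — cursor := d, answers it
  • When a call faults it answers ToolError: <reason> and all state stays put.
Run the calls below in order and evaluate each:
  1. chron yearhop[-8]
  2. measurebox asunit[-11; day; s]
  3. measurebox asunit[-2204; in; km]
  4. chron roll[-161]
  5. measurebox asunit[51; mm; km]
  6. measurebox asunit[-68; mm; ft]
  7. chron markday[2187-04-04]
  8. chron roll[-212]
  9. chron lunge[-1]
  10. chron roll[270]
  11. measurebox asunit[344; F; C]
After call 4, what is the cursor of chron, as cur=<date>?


>> chron yearhop(n: -8)
<< 1886-07-03
>> measurebox asunit(v: -11, u_from: day, u_to: s)
<< -950400
>> measurebox asunit(v: -2204, u_from: in, u_to: km)
<< -69977/1250000
>> chron roll(n: -161)
<< 1886-01-23
>> measurebox asunit(v: 51, u_from: mm, u_to: km)
<< 51/1000000
>> measurebox asunit(v: -68, u_from: mm, u_to: ft)
<< -85/381
>> chron markday(d: 2187-04-04)
<< 2187-04-04
>> chron roll(n: -212)
<< 2186-09-04
>> chron lunge(n: -1)
<< 2186-08-04
>> chron roll(n: 270)
<< 2187-05-01
>> measurebox asunit(v: 344, u_from: F, u_to: C)
<< 520/3

Answer: cur=1886-01-23
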